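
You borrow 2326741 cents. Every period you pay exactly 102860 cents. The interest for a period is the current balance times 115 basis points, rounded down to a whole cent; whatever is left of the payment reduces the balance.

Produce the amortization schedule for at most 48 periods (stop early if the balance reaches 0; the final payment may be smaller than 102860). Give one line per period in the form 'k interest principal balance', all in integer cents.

1 26757 76103 2250638
2 25882 76978 2173660
3 24997 77863 2095797
4 24101 78759 2017038
5 23195 79665 1937373
6 22279 80581 1856792
7 21353 81507 1775285
8 20415 82445 1692840
9 19467 83393 1609447
10 18508 84352 1525095
11 17538 85322 1439773
12 16557 86303 1353470
13 15564 87296 1266174
14 14561 88299 1177875
15 13545 89315 1088560
16 12518 90342 998218
17 11479 91381 906837
18 10428 92432 814405
19 9365 93495 720910
20 8290 94570 626340
21 7202 95658 530682
22 6102 96758 433924
23 4990 97870 336054
24 3864 98996 237058
25 2726 100134 136924
26 1574 101286 35638
27 409 35638 0

1. interest=⌊2326741·115/10000⌋=26757; principal=102860-26757=76103; balance=2326741-76103=2250638
2. interest=⌊2250638·115/10000⌋=25882; principal=102860-25882=76978; balance=2250638-76978=2173660
3. interest=⌊2173660·115/10000⌋=24997; principal=102860-24997=77863; balance=2173660-77863=2095797
4. interest=⌊2095797·115/10000⌋=24101; principal=102860-24101=78759; balance=2095797-78759=2017038
5. interest=⌊2017038·115/10000⌋=23195; principal=102860-23195=79665; balance=2017038-79665=1937373
6. interest=⌊1937373·115/10000⌋=22279; principal=102860-22279=80581; balance=1937373-80581=1856792
7. interest=⌊1856792·115/10000⌋=21353; principal=102860-21353=81507; balance=1856792-81507=1775285
8. interest=⌊1775285·115/10000⌋=20415; principal=102860-20415=82445; balance=1775285-82445=1692840
9. interest=⌊1692840·115/10000⌋=19467; principal=102860-19467=83393; balance=1692840-83393=1609447
10. interest=⌊1609447·115/10000⌋=18508; principal=102860-18508=84352; balance=1609447-84352=1525095
11. interest=⌊1525095·115/10000⌋=17538; principal=102860-17538=85322; balance=1525095-85322=1439773
12. interest=⌊1439773·115/10000⌋=16557; principal=102860-16557=86303; balance=1439773-86303=1353470
13. interest=⌊1353470·115/10000⌋=15564; principal=102860-15564=87296; balance=1353470-87296=1266174
14. interest=⌊1266174·115/10000⌋=14561; principal=102860-14561=88299; balance=1266174-88299=1177875
15. interest=⌊1177875·115/10000⌋=13545; principal=102860-13545=89315; balance=1177875-89315=1088560
16. interest=⌊1088560·115/10000⌋=12518; principal=102860-12518=90342; balance=1088560-90342=998218
17. interest=⌊998218·115/10000⌋=11479; principal=102860-11479=91381; balance=998218-91381=906837
18. interest=⌊906837·115/10000⌋=10428; principal=102860-10428=92432; balance=906837-92432=814405
19. interest=⌊814405·115/10000⌋=9365; principal=102860-9365=93495; balance=814405-93495=720910
20. interest=⌊720910·115/10000⌋=8290; principal=102860-8290=94570; balance=720910-94570=626340
21. interest=⌊626340·115/10000⌋=7202; principal=102860-7202=95658; balance=626340-95658=530682
22. interest=⌊530682·115/10000⌋=6102; principal=102860-6102=96758; balance=530682-96758=433924
23. interest=⌊433924·115/10000⌋=4990; principal=102860-4990=97870; balance=433924-97870=336054
24. interest=⌊336054·115/10000⌋=3864; principal=102860-3864=98996; balance=336054-98996=237058
25. interest=⌊237058·115/10000⌋=2726; principal=102860-2726=100134; balance=237058-100134=136924
26. interest=⌊136924·115/10000⌋=1574; principal=102860-1574=101286; balance=136924-101286=35638
27. interest=⌊35638·115/10000⌋=409; principal=min(102860-409,35638)=35638; balance=35638-35638=0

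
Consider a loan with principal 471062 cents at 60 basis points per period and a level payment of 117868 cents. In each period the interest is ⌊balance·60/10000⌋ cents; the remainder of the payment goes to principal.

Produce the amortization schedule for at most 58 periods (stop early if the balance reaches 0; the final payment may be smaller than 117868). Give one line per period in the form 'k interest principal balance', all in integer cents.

1. interest=⌊471062·60/10000⌋=2826; principal=117868-2826=115042; balance=471062-115042=356020
2. interest=⌊356020·60/10000⌋=2136; principal=117868-2136=115732; balance=356020-115732=240288
3. interest=⌊240288·60/10000⌋=1441; principal=117868-1441=116427; balance=240288-116427=123861
4. interest=⌊123861·60/10000⌋=743; principal=117868-743=117125; balance=123861-117125=6736
5. interest=⌊6736·60/10000⌋=40; principal=min(117868-40,6736)=6736; balance=6736-6736=0

1 2826 115042 356020
2 2136 115732 240288
3 1441 116427 123861
4 743 117125 6736
5 40 6736 0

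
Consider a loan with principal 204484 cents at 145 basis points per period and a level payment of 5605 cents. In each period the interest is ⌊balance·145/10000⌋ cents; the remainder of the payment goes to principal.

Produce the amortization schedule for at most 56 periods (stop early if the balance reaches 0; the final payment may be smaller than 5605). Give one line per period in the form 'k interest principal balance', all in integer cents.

1. interest=⌊204484·145/10000⌋=2965; principal=5605-2965=2640; balance=204484-2640=201844
2. interest=⌊201844·145/10000⌋=2926; principal=5605-2926=2679; balance=201844-2679=199165
3. interest=⌊199165·145/10000⌋=2887; principal=5605-2887=2718; balance=199165-2718=196447
4. interest=⌊196447·145/10000⌋=2848; principal=5605-2848=2757; balance=196447-2757=193690
5. interest=⌊193690·145/10000⌋=2808; principal=5605-2808=2797; balance=193690-2797=190893
6. interest=⌊190893·145/10000⌋=2767; principal=5605-2767=2838; balance=190893-2838=188055
7. interest=⌊188055·145/10000⌋=2726; principal=5605-2726=2879; balance=188055-2879=185176
8. interest=⌊185176·145/10000⌋=2685; principal=5605-2685=2920; balance=185176-2920=182256
9. interest=⌊182256·145/10000⌋=2642; principal=5605-2642=2963; balance=182256-2963=179293
10. interest=⌊179293·145/10000⌋=2599; principal=5605-2599=3006; balance=179293-3006=176287
11. interest=⌊176287·145/10000⌋=2556; principal=5605-2556=3049; balance=176287-3049=173238
12. interest=⌊173238·145/10000⌋=2511; principal=5605-2511=3094; balance=173238-3094=170144
13. interest=⌊170144·145/10000⌋=2467; principal=5605-2467=3138; balance=170144-3138=167006
14. interest=⌊167006·145/10000⌋=2421; principal=5605-2421=3184; balance=167006-3184=163822
15. interest=⌊163822·145/10000⌋=2375; principal=5605-2375=3230; balance=163822-3230=160592
16. interest=⌊160592·145/10000⌋=2328; principal=5605-2328=3277; balance=160592-3277=157315
17. interest=⌊157315·145/10000⌋=2281; principal=5605-2281=3324; balance=157315-3324=153991
18. interest=⌊153991·145/10000⌋=2232; principal=5605-2232=3373; balance=153991-3373=150618
19. interest=⌊150618·145/10000⌋=2183; principal=5605-2183=3422; balance=150618-3422=147196
20. interest=⌊147196·145/10000⌋=2134; principal=5605-2134=3471; balance=147196-3471=143725
21. interest=⌊143725·145/10000⌋=2084; principal=5605-2084=3521; balance=143725-3521=140204
22. interest=⌊140204·145/10000⌋=2032; principal=5605-2032=3573; balance=140204-3573=136631
23. interest=⌊136631·145/10000⌋=1981; principal=5605-1981=3624; balance=136631-3624=133007
24. interest=⌊133007·145/10000⌋=1928; principal=5605-1928=3677; balance=133007-3677=129330
25. interest=⌊129330·145/10000⌋=1875; principal=5605-1875=3730; balance=129330-3730=125600
26. interest=⌊125600·145/10000⌋=1821; principal=5605-1821=3784; balance=125600-3784=121816
27. interest=⌊121816·145/10000⌋=1766; principal=5605-1766=3839; balance=121816-3839=117977
28. interest=⌊117977·145/10000⌋=1710; principal=5605-1710=3895; balance=117977-3895=114082
29. interest=⌊114082·145/10000⌋=1654; principal=5605-1654=3951; balance=114082-3951=110131
30. interest=⌊110131·145/10000⌋=1596; principal=5605-1596=4009; balance=110131-4009=106122
31. interest=⌊106122·145/10000⌋=1538; principal=5605-1538=4067; balance=106122-4067=102055
32. interest=⌊102055·145/10000⌋=1479; principal=5605-1479=4126; balance=102055-4126=97929
33. interest=⌊97929·145/10000⌋=1419; principal=5605-1419=4186; balance=97929-4186=93743
34. interest=⌊93743·145/10000⌋=1359; principal=5605-1359=4246; balance=93743-4246=89497
35. interest=⌊89497·145/10000⌋=1297; principal=5605-1297=4308; balance=89497-4308=85189
36. interest=⌊85189·145/10000⌋=1235; principal=5605-1235=4370; balance=85189-4370=80819
37. interest=⌊80819·145/10000⌋=1171; principal=5605-1171=4434; balance=80819-4434=76385
38. interest=⌊76385·145/10000⌋=1107; principal=5605-1107=4498; balance=76385-4498=71887
39. interest=⌊71887·145/10000⌋=1042; principal=5605-1042=4563; balance=71887-4563=67324
40. interest=⌊67324·145/10000⌋=976; principal=5605-976=4629; balance=67324-4629=62695
41. interest=⌊62695·145/10000⌋=909; principal=5605-909=4696; balance=62695-4696=57999
42. interest=⌊57999·145/10000⌋=840; principal=5605-840=4765; balance=57999-4765=53234
43. interest=⌊53234·145/10000⌋=771; principal=5605-771=4834; balance=53234-4834=48400
44. interest=⌊48400·145/10000⌋=701; principal=5605-701=4904; balance=48400-4904=43496
45. interest=⌊43496·145/10000⌋=630; principal=5605-630=4975; balance=43496-4975=38521
46. interest=⌊38521·145/10000⌋=558; principal=5605-558=5047; balance=38521-5047=33474
47. interest=⌊33474·145/10000⌋=485; principal=5605-485=5120; balance=33474-5120=28354
48. interest=⌊28354·145/10000⌋=411; principal=5605-411=5194; balance=28354-5194=23160
49. interest=⌊23160·145/10000⌋=335; principal=5605-335=5270; balance=23160-5270=17890
50. interest=⌊17890·145/10000⌋=259; principal=5605-259=5346; balance=17890-5346=12544
51. interest=⌊12544·145/10000⌋=181; principal=5605-181=5424; balance=12544-5424=7120
52. interest=⌊7120·145/10000⌋=103; principal=5605-103=5502; balance=7120-5502=1618
53. interest=⌊1618·145/10000⌋=23; principal=min(5605-23,1618)=1618; balance=1618-1618=0

1 2965 2640 201844
2 2926 2679 199165
3 2887 2718 196447
4 2848 2757 193690
5 2808 2797 190893
6 2767 2838 188055
7 2726 2879 185176
8 2685 2920 182256
9 2642 2963 179293
10 2599 3006 176287
11 2556 3049 173238
12 2511 3094 170144
13 2467 3138 167006
14 2421 3184 163822
15 2375 3230 160592
16 2328 3277 157315
17 2281 3324 153991
18 2232 3373 150618
19 2183 3422 147196
20 2134 3471 143725
21 2084 3521 140204
22 2032 3573 136631
23 1981 3624 133007
24 1928 3677 129330
25 1875 3730 125600
26 1821 3784 121816
27 1766 3839 117977
28 1710 3895 114082
29 1654 3951 110131
30 1596 4009 106122
31 1538 4067 102055
32 1479 4126 97929
33 1419 4186 93743
34 1359 4246 89497
35 1297 4308 85189
36 1235 4370 80819
37 1171 4434 76385
38 1107 4498 71887
39 1042 4563 67324
40 976 4629 62695
41 909 4696 57999
42 840 4765 53234
43 771 4834 48400
44 701 4904 43496
45 630 4975 38521
46 558 5047 33474
47 485 5120 28354
48 411 5194 23160
49 335 5270 17890
50 259 5346 12544
51 181 5424 7120
52 103 5502 1618
53 23 1618 0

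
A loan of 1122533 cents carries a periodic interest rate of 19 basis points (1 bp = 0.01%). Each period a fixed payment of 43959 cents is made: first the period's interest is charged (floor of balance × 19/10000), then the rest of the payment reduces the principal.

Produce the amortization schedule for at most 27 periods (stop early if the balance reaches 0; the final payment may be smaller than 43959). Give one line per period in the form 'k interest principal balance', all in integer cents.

1 2132 41827 1080706
2 2053 41906 1038800
3 1973 41986 996814
4 1893 42066 954748
5 1814 42145 912603
6 1733 42226 870377
7 1653 42306 828071
8 1573 42386 785685
9 1492 42467 743218
10 1412 42547 700671
11 1331 42628 658043
12 1250 42709 615334
13 1169 42790 572544
14 1087 42872 529672
15 1006 42953 486719
16 924 43035 443684
17 842 43117 400567
18 761 43198 357369
19 679 43280 314089
20 596 43363 270726
21 514 43445 227281
22 431 43528 183753
23 349 43610 140143
24 266 43693 96450
25 183 43776 52674
26 100 43859 8815
27 16 8815 0

1. interest=⌊1122533·19/10000⌋=2132; principal=43959-2132=41827; balance=1122533-41827=1080706
2. interest=⌊1080706·19/10000⌋=2053; principal=43959-2053=41906; balance=1080706-41906=1038800
3. interest=⌊1038800·19/10000⌋=1973; principal=43959-1973=41986; balance=1038800-41986=996814
4. interest=⌊996814·19/10000⌋=1893; principal=43959-1893=42066; balance=996814-42066=954748
5. interest=⌊954748·19/10000⌋=1814; principal=43959-1814=42145; balance=954748-42145=912603
6. interest=⌊912603·19/10000⌋=1733; principal=43959-1733=42226; balance=912603-42226=870377
7. interest=⌊870377·19/10000⌋=1653; principal=43959-1653=42306; balance=870377-42306=828071
8. interest=⌊828071·19/10000⌋=1573; principal=43959-1573=42386; balance=828071-42386=785685
9. interest=⌊785685·19/10000⌋=1492; principal=43959-1492=42467; balance=785685-42467=743218
10. interest=⌊743218·19/10000⌋=1412; principal=43959-1412=42547; balance=743218-42547=700671
11. interest=⌊700671·19/10000⌋=1331; principal=43959-1331=42628; balance=700671-42628=658043
12. interest=⌊658043·19/10000⌋=1250; principal=43959-1250=42709; balance=658043-42709=615334
13. interest=⌊615334·19/10000⌋=1169; principal=43959-1169=42790; balance=615334-42790=572544
14. interest=⌊572544·19/10000⌋=1087; principal=43959-1087=42872; balance=572544-42872=529672
15. interest=⌊529672·19/10000⌋=1006; principal=43959-1006=42953; balance=529672-42953=486719
16. interest=⌊486719·19/10000⌋=924; principal=43959-924=43035; balance=486719-43035=443684
17. interest=⌊443684·19/10000⌋=842; principal=43959-842=43117; balance=443684-43117=400567
18. interest=⌊400567·19/10000⌋=761; principal=43959-761=43198; balance=400567-43198=357369
19. interest=⌊357369·19/10000⌋=679; principal=43959-679=43280; balance=357369-43280=314089
20. interest=⌊314089·19/10000⌋=596; principal=43959-596=43363; balance=314089-43363=270726
21. interest=⌊270726·19/10000⌋=514; principal=43959-514=43445; balance=270726-43445=227281
22. interest=⌊227281·19/10000⌋=431; principal=43959-431=43528; balance=227281-43528=183753
23. interest=⌊183753·19/10000⌋=349; principal=43959-349=43610; balance=183753-43610=140143
24. interest=⌊140143·19/10000⌋=266; principal=43959-266=43693; balance=140143-43693=96450
25. interest=⌊96450·19/10000⌋=183; principal=43959-183=43776; balance=96450-43776=52674
26. interest=⌊52674·19/10000⌋=100; principal=43959-100=43859; balance=52674-43859=8815
27. interest=⌊8815·19/10000⌋=16; principal=min(43959-16,8815)=8815; balance=8815-8815=0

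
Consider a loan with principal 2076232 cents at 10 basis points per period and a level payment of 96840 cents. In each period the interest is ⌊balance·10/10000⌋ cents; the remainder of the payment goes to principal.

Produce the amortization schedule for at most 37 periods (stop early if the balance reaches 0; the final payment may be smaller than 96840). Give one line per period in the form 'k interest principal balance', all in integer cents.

1 2076 94764 1981468
2 1981 94859 1886609
3 1886 94954 1791655
4 1791 95049 1696606
5 1696 95144 1601462
6 1601 95239 1506223
7 1506 95334 1410889
8 1410 95430 1315459
9 1315 95525 1219934
10 1219 95621 1124313
11 1124 95716 1028597
12 1028 95812 932785
13 932 95908 836877
14 836 96004 740873
15 740 96100 644773
16 644 96196 548577
17 548 96292 452285
18 452 96388 355897
19 355 96485 259412
20 259 96581 162831
21 162 96678 66153
22 66 66153 0

1. interest=⌊2076232·10/10000⌋=2076; principal=96840-2076=94764; balance=2076232-94764=1981468
2. interest=⌊1981468·10/10000⌋=1981; principal=96840-1981=94859; balance=1981468-94859=1886609
3. interest=⌊1886609·10/10000⌋=1886; principal=96840-1886=94954; balance=1886609-94954=1791655
4. interest=⌊1791655·10/10000⌋=1791; principal=96840-1791=95049; balance=1791655-95049=1696606
5. interest=⌊1696606·10/10000⌋=1696; principal=96840-1696=95144; balance=1696606-95144=1601462
6. interest=⌊1601462·10/10000⌋=1601; principal=96840-1601=95239; balance=1601462-95239=1506223
7. interest=⌊1506223·10/10000⌋=1506; principal=96840-1506=95334; balance=1506223-95334=1410889
8. interest=⌊1410889·10/10000⌋=1410; principal=96840-1410=95430; balance=1410889-95430=1315459
9. interest=⌊1315459·10/10000⌋=1315; principal=96840-1315=95525; balance=1315459-95525=1219934
10. interest=⌊1219934·10/10000⌋=1219; principal=96840-1219=95621; balance=1219934-95621=1124313
11. interest=⌊1124313·10/10000⌋=1124; principal=96840-1124=95716; balance=1124313-95716=1028597
12. interest=⌊1028597·10/10000⌋=1028; principal=96840-1028=95812; balance=1028597-95812=932785
13. interest=⌊932785·10/10000⌋=932; principal=96840-932=95908; balance=932785-95908=836877
14. interest=⌊836877·10/10000⌋=836; principal=96840-836=96004; balance=836877-96004=740873
15. interest=⌊740873·10/10000⌋=740; principal=96840-740=96100; balance=740873-96100=644773
16. interest=⌊644773·10/10000⌋=644; principal=96840-644=96196; balance=644773-96196=548577
17. interest=⌊548577·10/10000⌋=548; principal=96840-548=96292; balance=548577-96292=452285
18. interest=⌊452285·10/10000⌋=452; principal=96840-452=96388; balance=452285-96388=355897
19. interest=⌊355897·10/10000⌋=355; principal=96840-355=96485; balance=355897-96485=259412
20. interest=⌊259412·10/10000⌋=259; principal=96840-259=96581; balance=259412-96581=162831
21. interest=⌊162831·10/10000⌋=162; principal=96840-162=96678; balance=162831-96678=66153
22. interest=⌊66153·10/10000⌋=66; principal=min(96840-66,66153)=66153; balance=66153-66153=0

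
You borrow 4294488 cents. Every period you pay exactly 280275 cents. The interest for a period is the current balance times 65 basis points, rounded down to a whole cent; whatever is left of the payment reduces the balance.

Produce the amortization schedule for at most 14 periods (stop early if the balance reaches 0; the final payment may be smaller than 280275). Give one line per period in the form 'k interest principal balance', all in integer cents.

1 27914 252361 4042127
2 26273 254002 3788125
3 24622 255653 3532472
4 22961 257314 3275158
5 21288 258987 3016171
6 19605 260670 2755501
7 17910 262365 2493136
8 16205 264070 2229066
9 14488 265787 1963279
10 12761 267514 1695765
11 11022 269253 1426512
12 9272 271003 1155509
13 7510 272765 882744
14 5737 274538 608206

1. interest=⌊4294488·65/10000⌋=27914; principal=280275-27914=252361; balance=4294488-252361=4042127
2. interest=⌊4042127·65/10000⌋=26273; principal=280275-26273=254002; balance=4042127-254002=3788125
3. interest=⌊3788125·65/10000⌋=24622; principal=280275-24622=255653; balance=3788125-255653=3532472
4. interest=⌊3532472·65/10000⌋=22961; principal=280275-22961=257314; balance=3532472-257314=3275158
5. interest=⌊3275158·65/10000⌋=21288; principal=280275-21288=258987; balance=3275158-258987=3016171
6. interest=⌊3016171·65/10000⌋=19605; principal=280275-19605=260670; balance=3016171-260670=2755501
7. interest=⌊2755501·65/10000⌋=17910; principal=280275-17910=262365; balance=2755501-262365=2493136
8. interest=⌊2493136·65/10000⌋=16205; principal=280275-16205=264070; balance=2493136-264070=2229066
9. interest=⌊2229066·65/10000⌋=14488; principal=280275-14488=265787; balance=2229066-265787=1963279
10. interest=⌊1963279·65/10000⌋=12761; principal=280275-12761=267514; balance=1963279-267514=1695765
11. interest=⌊1695765·65/10000⌋=11022; principal=280275-11022=269253; balance=1695765-269253=1426512
12. interest=⌊1426512·65/10000⌋=9272; principal=280275-9272=271003; balance=1426512-271003=1155509
13. interest=⌊1155509·65/10000⌋=7510; principal=280275-7510=272765; balance=1155509-272765=882744
14. interest=⌊882744·65/10000⌋=5737; principal=280275-5737=274538; balance=882744-274538=608206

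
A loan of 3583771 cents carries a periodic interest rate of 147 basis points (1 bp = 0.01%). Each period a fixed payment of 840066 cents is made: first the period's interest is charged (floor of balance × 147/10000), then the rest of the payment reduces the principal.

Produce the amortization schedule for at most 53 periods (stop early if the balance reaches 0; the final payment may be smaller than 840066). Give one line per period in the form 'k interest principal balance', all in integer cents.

1 52681 787385 2796386
2 41106 798960 1997426
3 29362 810704 1186722
4 17444 822622 364100
5 5352 364100 0

1. interest=⌊3583771·147/10000⌋=52681; principal=840066-52681=787385; balance=3583771-787385=2796386
2. interest=⌊2796386·147/10000⌋=41106; principal=840066-41106=798960; balance=2796386-798960=1997426
3. interest=⌊1997426·147/10000⌋=29362; principal=840066-29362=810704; balance=1997426-810704=1186722
4. interest=⌊1186722·147/10000⌋=17444; principal=840066-17444=822622; balance=1186722-822622=364100
5. interest=⌊364100·147/10000⌋=5352; principal=min(840066-5352,364100)=364100; balance=364100-364100=0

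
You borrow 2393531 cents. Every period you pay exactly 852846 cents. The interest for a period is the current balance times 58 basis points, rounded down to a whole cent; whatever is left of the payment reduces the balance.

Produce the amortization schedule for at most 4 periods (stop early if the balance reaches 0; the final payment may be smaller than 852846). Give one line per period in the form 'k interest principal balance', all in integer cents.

1 13882 838964 1554567
2 9016 843830 710737
3 4122 710737 0

1. interest=⌊2393531·58/10000⌋=13882; principal=852846-13882=838964; balance=2393531-838964=1554567
2. interest=⌊1554567·58/10000⌋=9016; principal=852846-9016=843830; balance=1554567-843830=710737
3. interest=⌊710737·58/10000⌋=4122; principal=min(852846-4122,710737)=710737; balance=710737-710737=0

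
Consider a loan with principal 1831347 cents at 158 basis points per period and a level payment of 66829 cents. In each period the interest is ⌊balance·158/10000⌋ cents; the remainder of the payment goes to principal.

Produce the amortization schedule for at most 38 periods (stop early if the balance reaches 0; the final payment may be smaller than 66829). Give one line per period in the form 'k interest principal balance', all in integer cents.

1. interest=⌊1831347·158/10000⌋=28935; principal=66829-28935=37894; balance=1831347-37894=1793453
2. interest=⌊1793453·158/10000⌋=28336; principal=66829-28336=38493; balance=1793453-38493=1754960
3. interest=⌊1754960·158/10000⌋=27728; principal=66829-27728=39101; balance=1754960-39101=1715859
4. interest=⌊1715859·158/10000⌋=27110; principal=66829-27110=39719; balance=1715859-39719=1676140
5. interest=⌊1676140·158/10000⌋=26483; principal=66829-26483=40346; balance=1676140-40346=1635794
6. interest=⌊1635794·158/10000⌋=25845; principal=66829-25845=40984; balance=1635794-40984=1594810
7. interest=⌊1594810·158/10000⌋=25197; principal=66829-25197=41632; balance=1594810-41632=1553178
8. interest=⌊1553178·158/10000⌋=24540; principal=66829-24540=42289; balance=1553178-42289=1510889
9. interest=⌊1510889·158/10000⌋=23872; principal=66829-23872=42957; balance=1510889-42957=1467932
10. interest=⌊1467932·158/10000⌋=23193; principal=66829-23193=43636; balance=1467932-43636=1424296
11. interest=⌊1424296·158/10000⌋=22503; principal=66829-22503=44326; balance=1424296-44326=1379970
12. interest=⌊1379970·158/10000⌋=21803; principal=66829-21803=45026; balance=1379970-45026=1334944
13. interest=⌊1334944·158/10000⌋=21092; principal=66829-21092=45737; balance=1334944-45737=1289207
14. interest=⌊1289207·158/10000⌋=20369; principal=66829-20369=46460; balance=1289207-46460=1242747
15. interest=⌊1242747·158/10000⌋=19635; principal=66829-19635=47194; balance=1242747-47194=1195553
16. interest=⌊1195553·158/10000⌋=18889; principal=66829-18889=47940; balance=1195553-47940=1147613
17. interest=⌊1147613·158/10000⌋=18132; principal=66829-18132=48697; balance=1147613-48697=1098916
18. interest=⌊1098916·158/10000⌋=17362; principal=66829-17362=49467; balance=1098916-49467=1049449
19. interest=⌊1049449·158/10000⌋=16581; principal=66829-16581=50248; balance=1049449-50248=999201
20. interest=⌊999201·158/10000⌋=15787; principal=66829-15787=51042; balance=999201-51042=948159
21. interest=⌊948159·158/10000⌋=14980; principal=66829-14980=51849; balance=948159-51849=896310
22. interest=⌊896310·158/10000⌋=14161; principal=66829-14161=52668; balance=896310-52668=843642
23. interest=⌊843642·158/10000⌋=13329; principal=66829-13329=53500; balance=843642-53500=790142
24. interest=⌊790142·158/10000⌋=12484; principal=66829-12484=54345; balance=790142-54345=735797
25. interest=⌊735797·158/10000⌋=11625; principal=66829-11625=55204; balance=735797-55204=680593
26. interest=⌊680593·158/10000⌋=10753; principal=66829-10753=56076; balance=680593-56076=624517
27. interest=⌊624517·158/10000⌋=9867; principal=66829-9867=56962; balance=624517-56962=567555
28. interest=⌊567555·158/10000⌋=8967; principal=66829-8967=57862; balance=567555-57862=509693
29. interest=⌊509693·158/10000⌋=8053; principal=66829-8053=58776; balance=509693-58776=450917
30. interest=⌊450917·158/10000⌋=7124; principal=66829-7124=59705; balance=450917-59705=391212
31. interest=⌊391212·158/10000⌋=6181; principal=66829-6181=60648; balance=391212-60648=330564
32. interest=⌊330564·158/10000⌋=5222; principal=66829-5222=61607; balance=330564-61607=268957
33. interest=⌊268957·158/10000⌋=4249; principal=66829-4249=62580; balance=268957-62580=206377
34. interest=⌊206377·158/10000⌋=3260; principal=66829-3260=63569; balance=206377-63569=142808
35. interest=⌊142808·158/10000⌋=2256; principal=66829-2256=64573; balance=142808-64573=78235
36. interest=⌊78235·158/10000⌋=1236; principal=66829-1236=65593; balance=78235-65593=12642
37. interest=⌊12642·158/10000⌋=199; principal=min(66829-199,12642)=12642; balance=12642-12642=0

1 28935 37894 1793453
2 28336 38493 1754960
3 27728 39101 1715859
4 27110 39719 1676140
5 26483 40346 1635794
6 25845 40984 1594810
7 25197 41632 1553178
8 24540 42289 1510889
9 23872 42957 1467932
10 23193 43636 1424296
11 22503 44326 1379970
12 21803 45026 1334944
13 21092 45737 1289207
14 20369 46460 1242747
15 19635 47194 1195553
16 18889 47940 1147613
17 18132 48697 1098916
18 17362 49467 1049449
19 16581 50248 999201
20 15787 51042 948159
21 14980 51849 896310
22 14161 52668 843642
23 13329 53500 790142
24 12484 54345 735797
25 11625 55204 680593
26 10753 56076 624517
27 9867 56962 567555
28 8967 57862 509693
29 8053 58776 450917
30 7124 59705 391212
31 6181 60648 330564
32 5222 61607 268957
33 4249 62580 206377
34 3260 63569 142808
35 2256 64573 78235
36 1236 65593 12642
37 199 12642 0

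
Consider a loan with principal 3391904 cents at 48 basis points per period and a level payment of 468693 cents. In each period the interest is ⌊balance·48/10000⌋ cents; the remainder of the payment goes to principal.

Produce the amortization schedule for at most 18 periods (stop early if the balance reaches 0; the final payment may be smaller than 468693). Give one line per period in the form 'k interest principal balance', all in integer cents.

1 16281 452412 2939492
2 14109 454584 2484908
3 11927 456766 2028142
4 9735 458958 1569184
5 7532 461161 1108023
6 5318 463375 644648
7 3094 465599 179049
8 859 179049 0

1. interest=⌊3391904·48/10000⌋=16281; principal=468693-16281=452412; balance=3391904-452412=2939492
2. interest=⌊2939492·48/10000⌋=14109; principal=468693-14109=454584; balance=2939492-454584=2484908
3. interest=⌊2484908·48/10000⌋=11927; principal=468693-11927=456766; balance=2484908-456766=2028142
4. interest=⌊2028142·48/10000⌋=9735; principal=468693-9735=458958; balance=2028142-458958=1569184
5. interest=⌊1569184·48/10000⌋=7532; principal=468693-7532=461161; balance=1569184-461161=1108023
6. interest=⌊1108023·48/10000⌋=5318; principal=468693-5318=463375; balance=1108023-463375=644648
7. interest=⌊644648·48/10000⌋=3094; principal=468693-3094=465599; balance=644648-465599=179049
8. interest=⌊179049·48/10000⌋=859; principal=min(468693-859,179049)=179049; balance=179049-179049=0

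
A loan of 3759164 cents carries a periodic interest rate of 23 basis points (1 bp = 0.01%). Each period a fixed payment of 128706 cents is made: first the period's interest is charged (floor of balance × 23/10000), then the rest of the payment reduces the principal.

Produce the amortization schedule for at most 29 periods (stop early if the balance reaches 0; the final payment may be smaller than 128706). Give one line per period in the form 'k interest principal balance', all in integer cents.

1. interest=⌊3759164·23/10000⌋=8646; principal=128706-8646=120060; balance=3759164-120060=3639104
2. interest=⌊3639104·23/10000⌋=8369; principal=128706-8369=120337; balance=3639104-120337=3518767
3. interest=⌊3518767·23/10000⌋=8093; principal=128706-8093=120613; balance=3518767-120613=3398154
4. interest=⌊3398154·23/10000⌋=7815; principal=128706-7815=120891; balance=3398154-120891=3277263
5. interest=⌊3277263·23/10000⌋=7537; principal=128706-7537=121169; balance=3277263-121169=3156094
6. interest=⌊3156094·23/10000⌋=7259; principal=128706-7259=121447; balance=3156094-121447=3034647
7. interest=⌊3034647·23/10000⌋=6979; principal=128706-6979=121727; balance=3034647-121727=2912920
8. interest=⌊2912920·23/10000⌋=6699; principal=128706-6699=122007; balance=2912920-122007=2790913
9. interest=⌊2790913·23/10000⌋=6419; principal=128706-6419=122287; balance=2790913-122287=2668626
10. interest=⌊2668626·23/10000⌋=6137; principal=128706-6137=122569; balance=2668626-122569=2546057
11. interest=⌊2546057·23/10000⌋=5855; principal=128706-5855=122851; balance=2546057-122851=2423206
12. interest=⌊2423206·23/10000⌋=5573; principal=128706-5573=123133; balance=2423206-123133=2300073
13. interest=⌊2300073·23/10000⌋=5290; principal=128706-5290=123416; balance=2300073-123416=2176657
14. interest=⌊2176657·23/10000⌋=5006; principal=128706-5006=123700; balance=2176657-123700=2052957
15. interest=⌊2052957·23/10000⌋=4721; principal=128706-4721=123985; balance=2052957-123985=1928972
16. interest=⌊1928972·23/10000⌋=4436; principal=128706-4436=124270; balance=1928972-124270=1804702
17. interest=⌊1804702·23/10000⌋=4150; principal=128706-4150=124556; balance=1804702-124556=1680146
18. interest=⌊1680146·23/10000⌋=3864; principal=128706-3864=124842; balance=1680146-124842=1555304
19. interest=⌊1555304·23/10000⌋=3577; principal=128706-3577=125129; balance=1555304-125129=1430175
20. interest=⌊1430175·23/10000⌋=3289; principal=128706-3289=125417; balance=1430175-125417=1304758
21. interest=⌊1304758·23/10000⌋=3000; principal=128706-3000=125706; balance=1304758-125706=1179052
22. interest=⌊1179052·23/10000⌋=2711; principal=128706-2711=125995; balance=1179052-125995=1053057
23. interest=⌊1053057·23/10000⌋=2422; principal=128706-2422=126284; balance=1053057-126284=926773
24. interest=⌊926773·23/10000⌋=2131; principal=128706-2131=126575; balance=926773-126575=800198
25. interest=⌊800198·23/10000⌋=1840; principal=128706-1840=126866; balance=800198-126866=673332
26. interest=⌊673332·23/10000⌋=1548; principal=128706-1548=127158; balance=673332-127158=546174
27. interest=⌊546174·23/10000⌋=1256; principal=128706-1256=127450; balance=546174-127450=418724
28. interest=⌊418724·23/10000⌋=963; principal=128706-963=127743; balance=418724-127743=290981
29. interest=⌊290981·23/10000⌋=669; principal=128706-669=128037; balance=290981-128037=162944

1 8646 120060 3639104
2 8369 120337 3518767
3 8093 120613 3398154
4 7815 120891 3277263
5 7537 121169 3156094
6 7259 121447 3034647
7 6979 121727 2912920
8 6699 122007 2790913
9 6419 122287 2668626
10 6137 122569 2546057
11 5855 122851 2423206
12 5573 123133 2300073
13 5290 123416 2176657
14 5006 123700 2052957
15 4721 123985 1928972
16 4436 124270 1804702
17 4150 124556 1680146
18 3864 124842 1555304
19 3577 125129 1430175
20 3289 125417 1304758
21 3000 125706 1179052
22 2711 125995 1053057
23 2422 126284 926773
24 2131 126575 800198
25 1840 126866 673332
26 1548 127158 546174
27 1256 127450 418724
28 963 127743 290981
29 669 128037 162944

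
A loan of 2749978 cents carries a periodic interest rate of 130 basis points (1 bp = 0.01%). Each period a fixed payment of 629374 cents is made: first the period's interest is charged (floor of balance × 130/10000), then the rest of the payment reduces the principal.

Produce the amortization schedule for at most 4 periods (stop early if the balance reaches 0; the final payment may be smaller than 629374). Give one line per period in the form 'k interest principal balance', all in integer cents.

1 35749 593625 2156353
2 28032 601342 1555011
3 20215 609159 945852
4 12296 617078 328774

1. interest=⌊2749978·130/10000⌋=35749; principal=629374-35749=593625; balance=2749978-593625=2156353
2. interest=⌊2156353·130/10000⌋=28032; principal=629374-28032=601342; balance=2156353-601342=1555011
3. interest=⌊1555011·130/10000⌋=20215; principal=629374-20215=609159; balance=1555011-609159=945852
4. interest=⌊945852·130/10000⌋=12296; principal=629374-12296=617078; balance=945852-617078=328774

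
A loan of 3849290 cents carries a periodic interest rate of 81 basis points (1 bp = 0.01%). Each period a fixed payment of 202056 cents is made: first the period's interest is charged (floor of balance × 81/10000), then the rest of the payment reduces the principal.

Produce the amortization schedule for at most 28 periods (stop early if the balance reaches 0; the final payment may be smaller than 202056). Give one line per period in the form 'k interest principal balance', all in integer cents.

1 31179 170877 3678413
2 29795 172261 3506152
3 28399 173657 3332495
4 26993 175063 3157432
5 25575 176481 2980951
6 24145 177911 2803040
7 22704 179352 2623688
8 21251 180805 2442883
9 19787 182269 2260614
10 18310 183746 2076868
11 16822 185234 1891634
12 15322 186734 1704900
13 13809 188247 1516653
14 12284 189772 1326881
15 10747 191309 1135572
16 9198 192858 942714
17 7635 194421 748293
18 6061 195995 552298
19 4473 197583 354715
20 2873 199183 155532
21 1259 155532 0

1. interest=⌊3849290·81/10000⌋=31179; principal=202056-31179=170877; balance=3849290-170877=3678413
2. interest=⌊3678413·81/10000⌋=29795; principal=202056-29795=172261; balance=3678413-172261=3506152
3. interest=⌊3506152·81/10000⌋=28399; principal=202056-28399=173657; balance=3506152-173657=3332495
4. interest=⌊3332495·81/10000⌋=26993; principal=202056-26993=175063; balance=3332495-175063=3157432
5. interest=⌊3157432·81/10000⌋=25575; principal=202056-25575=176481; balance=3157432-176481=2980951
6. interest=⌊2980951·81/10000⌋=24145; principal=202056-24145=177911; balance=2980951-177911=2803040
7. interest=⌊2803040·81/10000⌋=22704; principal=202056-22704=179352; balance=2803040-179352=2623688
8. interest=⌊2623688·81/10000⌋=21251; principal=202056-21251=180805; balance=2623688-180805=2442883
9. interest=⌊2442883·81/10000⌋=19787; principal=202056-19787=182269; balance=2442883-182269=2260614
10. interest=⌊2260614·81/10000⌋=18310; principal=202056-18310=183746; balance=2260614-183746=2076868
11. interest=⌊2076868·81/10000⌋=16822; principal=202056-16822=185234; balance=2076868-185234=1891634
12. interest=⌊1891634·81/10000⌋=15322; principal=202056-15322=186734; balance=1891634-186734=1704900
13. interest=⌊1704900·81/10000⌋=13809; principal=202056-13809=188247; balance=1704900-188247=1516653
14. interest=⌊1516653·81/10000⌋=12284; principal=202056-12284=189772; balance=1516653-189772=1326881
15. interest=⌊1326881·81/10000⌋=10747; principal=202056-10747=191309; balance=1326881-191309=1135572
16. interest=⌊1135572·81/10000⌋=9198; principal=202056-9198=192858; balance=1135572-192858=942714
17. interest=⌊942714·81/10000⌋=7635; principal=202056-7635=194421; balance=942714-194421=748293
18. interest=⌊748293·81/10000⌋=6061; principal=202056-6061=195995; balance=748293-195995=552298
19. interest=⌊552298·81/10000⌋=4473; principal=202056-4473=197583; balance=552298-197583=354715
20. interest=⌊354715·81/10000⌋=2873; principal=202056-2873=199183; balance=354715-199183=155532
21. interest=⌊155532·81/10000⌋=1259; principal=min(202056-1259,155532)=155532; balance=155532-155532=0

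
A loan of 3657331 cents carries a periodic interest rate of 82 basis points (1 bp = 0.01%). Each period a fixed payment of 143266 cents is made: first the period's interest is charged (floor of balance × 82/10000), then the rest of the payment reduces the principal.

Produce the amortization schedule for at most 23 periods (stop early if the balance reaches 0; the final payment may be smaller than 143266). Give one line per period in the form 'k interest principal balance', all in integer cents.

1 29990 113276 3544055
2 29061 114205 3429850
3 28124 115142 3314708
4 27180 116086 3198622
5 26228 117038 3081584
6 25268 117998 2963586
7 24301 118965 2844621
8 23325 119941 2724680
9 22342 120924 2603756
10 21350 121916 2481840
11 20351 122915 2358925
12 19343 123923 2235002
13 18327 124939 2110063
14 17302 125964 1984099
15 16269 126997 1857102
16 15228 128038 1729064
17 14178 129088 1599976
18 13119 130147 1469829
19 12052 131214 1338615
20 10976 132290 1206325
21 9891 133375 1072950
22 8798 134468 938482
23 7695 135571 802911

1. interest=⌊3657331·82/10000⌋=29990; principal=143266-29990=113276; balance=3657331-113276=3544055
2. interest=⌊3544055·82/10000⌋=29061; principal=143266-29061=114205; balance=3544055-114205=3429850
3. interest=⌊3429850·82/10000⌋=28124; principal=143266-28124=115142; balance=3429850-115142=3314708
4. interest=⌊3314708·82/10000⌋=27180; principal=143266-27180=116086; balance=3314708-116086=3198622
5. interest=⌊3198622·82/10000⌋=26228; principal=143266-26228=117038; balance=3198622-117038=3081584
6. interest=⌊3081584·82/10000⌋=25268; principal=143266-25268=117998; balance=3081584-117998=2963586
7. interest=⌊2963586·82/10000⌋=24301; principal=143266-24301=118965; balance=2963586-118965=2844621
8. interest=⌊2844621·82/10000⌋=23325; principal=143266-23325=119941; balance=2844621-119941=2724680
9. interest=⌊2724680·82/10000⌋=22342; principal=143266-22342=120924; balance=2724680-120924=2603756
10. interest=⌊2603756·82/10000⌋=21350; principal=143266-21350=121916; balance=2603756-121916=2481840
11. interest=⌊2481840·82/10000⌋=20351; principal=143266-20351=122915; balance=2481840-122915=2358925
12. interest=⌊2358925·82/10000⌋=19343; principal=143266-19343=123923; balance=2358925-123923=2235002
13. interest=⌊2235002·82/10000⌋=18327; principal=143266-18327=124939; balance=2235002-124939=2110063
14. interest=⌊2110063·82/10000⌋=17302; principal=143266-17302=125964; balance=2110063-125964=1984099
15. interest=⌊1984099·82/10000⌋=16269; principal=143266-16269=126997; balance=1984099-126997=1857102
16. interest=⌊1857102·82/10000⌋=15228; principal=143266-15228=128038; balance=1857102-128038=1729064
17. interest=⌊1729064·82/10000⌋=14178; principal=143266-14178=129088; balance=1729064-129088=1599976
18. interest=⌊1599976·82/10000⌋=13119; principal=143266-13119=130147; balance=1599976-130147=1469829
19. interest=⌊1469829·82/10000⌋=12052; principal=143266-12052=131214; balance=1469829-131214=1338615
20. interest=⌊1338615·82/10000⌋=10976; principal=143266-10976=132290; balance=1338615-132290=1206325
21. interest=⌊1206325·82/10000⌋=9891; principal=143266-9891=133375; balance=1206325-133375=1072950
22. interest=⌊1072950·82/10000⌋=8798; principal=143266-8798=134468; balance=1072950-134468=938482
23. interest=⌊938482·82/10000⌋=7695; principal=143266-7695=135571; balance=938482-135571=802911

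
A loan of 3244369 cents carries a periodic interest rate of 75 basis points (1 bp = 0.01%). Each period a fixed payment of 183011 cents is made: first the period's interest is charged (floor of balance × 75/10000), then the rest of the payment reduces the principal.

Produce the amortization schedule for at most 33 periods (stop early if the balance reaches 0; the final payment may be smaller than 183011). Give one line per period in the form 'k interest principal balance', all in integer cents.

1 24332 158679 3085690
2 23142 159869 2925821
3 21943 161068 2764753
4 20735 162276 2602477
5 19518 163493 2438984
6 18292 164719 2274265
7 17056 165955 2108310
8 15812 167199 1941111
9 14558 168453 1772658
10 13294 169717 1602941
11 12022 170989 1431952
12 10739 172272 1259680
13 9447 173564 1086116
14 8145 174866 911250
15 6834 176177 735073
16 5513 177498 557575
17 4181 178830 378745
18 2840 180171 198574
19 1489 181522 17052
20 127 17052 0

1. interest=⌊3244369·75/10000⌋=24332; principal=183011-24332=158679; balance=3244369-158679=3085690
2. interest=⌊3085690·75/10000⌋=23142; principal=183011-23142=159869; balance=3085690-159869=2925821
3. interest=⌊2925821·75/10000⌋=21943; principal=183011-21943=161068; balance=2925821-161068=2764753
4. interest=⌊2764753·75/10000⌋=20735; principal=183011-20735=162276; balance=2764753-162276=2602477
5. interest=⌊2602477·75/10000⌋=19518; principal=183011-19518=163493; balance=2602477-163493=2438984
6. interest=⌊2438984·75/10000⌋=18292; principal=183011-18292=164719; balance=2438984-164719=2274265
7. interest=⌊2274265·75/10000⌋=17056; principal=183011-17056=165955; balance=2274265-165955=2108310
8. interest=⌊2108310·75/10000⌋=15812; principal=183011-15812=167199; balance=2108310-167199=1941111
9. interest=⌊1941111·75/10000⌋=14558; principal=183011-14558=168453; balance=1941111-168453=1772658
10. interest=⌊1772658·75/10000⌋=13294; principal=183011-13294=169717; balance=1772658-169717=1602941
11. interest=⌊1602941·75/10000⌋=12022; principal=183011-12022=170989; balance=1602941-170989=1431952
12. interest=⌊1431952·75/10000⌋=10739; principal=183011-10739=172272; balance=1431952-172272=1259680
13. interest=⌊1259680·75/10000⌋=9447; principal=183011-9447=173564; balance=1259680-173564=1086116
14. interest=⌊1086116·75/10000⌋=8145; principal=183011-8145=174866; balance=1086116-174866=911250
15. interest=⌊911250·75/10000⌋=6834; principal=183011-6834=176177; balance=911250-176177=735073
16. interest=⌊735073·75/10000⌋=5513; principal=183011-5513=177498; balance=735073-177498=557575
17. interest=⌊557575·75/10000⌋=4181; principal=183011-4181=178830; balance=557575-178830=378745
18. interest=⌊378745·75/10000⌋=2840; principal=183011-2840=180171; balance=378745-180171=198574
19. interest=⌊198574·75/10000⌋=1489; principal=183011-1489=181522; balance=198574-181522=17052
20. interest=⌊17052·75/10000⌋=127; principal=min(183011-127,17052)=17052; balance=17052-17052=0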